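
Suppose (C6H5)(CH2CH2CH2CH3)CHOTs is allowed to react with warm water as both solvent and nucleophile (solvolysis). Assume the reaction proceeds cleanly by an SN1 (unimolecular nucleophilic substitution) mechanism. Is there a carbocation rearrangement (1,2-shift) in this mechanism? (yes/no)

The first-formed carbocation is secondary.
No single 1,2-shift to an adjacent carbon would produce a more-substituted cation than the one already present, so no rearrangement occurs.

no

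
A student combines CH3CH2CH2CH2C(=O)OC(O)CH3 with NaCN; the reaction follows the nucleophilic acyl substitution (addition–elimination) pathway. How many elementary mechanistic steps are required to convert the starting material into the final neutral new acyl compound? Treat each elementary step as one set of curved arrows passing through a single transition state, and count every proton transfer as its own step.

2

Step 1: CN⁻ adds to the carbonyl carbon; the C=O π electrons shift onto oxygen and a tetrahedral alkoxide intermediate forms.
Step 2: Collapse of the tetrahedral intermediate: the alkoxide oxygen pushes its lone pair back to re-form C=O while CH3CO2⁻ leaves.
Total: 2 elementary steps.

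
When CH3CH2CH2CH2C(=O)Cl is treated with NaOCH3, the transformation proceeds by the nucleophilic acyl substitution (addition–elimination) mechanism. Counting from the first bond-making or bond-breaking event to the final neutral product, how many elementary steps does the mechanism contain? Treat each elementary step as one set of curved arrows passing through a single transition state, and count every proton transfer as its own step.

2

Step 1: CH3O⁻ adds to the carbonyl carbon; the C=O π electrons shift onto oxygen and a tetrahedral alkoxide intermediate forms.
Step 2: An oxygen lone pair re-forms the C=O π bond as the C–Cl σ-bond breaks; Cl⁻ is expelled.
Total: 2 elementary steps.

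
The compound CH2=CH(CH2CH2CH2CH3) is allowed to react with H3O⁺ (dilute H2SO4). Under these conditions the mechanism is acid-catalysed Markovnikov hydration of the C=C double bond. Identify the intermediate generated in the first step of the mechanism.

Step 1: Electrophilic addition begins with the π(C=C) electrons forming a bond to the proton of H3O⁺. Following Markovnikov's rule, the resulting cation is secondary. H2O is released.
After step 1 the species present is a secondary carbocation.

secondary carbocation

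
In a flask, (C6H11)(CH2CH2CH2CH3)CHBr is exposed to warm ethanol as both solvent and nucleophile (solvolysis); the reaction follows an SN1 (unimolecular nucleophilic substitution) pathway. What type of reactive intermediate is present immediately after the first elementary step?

Step 1: The C–Br bond breaks with both electrons going to the bromide; Br⁻ leaves and a secondary carbocation remains.
After step 1 the species present is a secondary carbocation.

secondary carbocation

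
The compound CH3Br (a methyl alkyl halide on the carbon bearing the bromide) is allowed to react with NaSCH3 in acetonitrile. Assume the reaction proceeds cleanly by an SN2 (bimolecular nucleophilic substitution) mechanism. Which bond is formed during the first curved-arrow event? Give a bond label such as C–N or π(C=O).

Step 1: The methanethiolate nucleophile donates a lone pair from S to the α-carbon in a backside attack; simultaneously the C–Br σ-bond breaks and both of its electrons leave with Br⁻. One concerted step with inversion of configuration.
The bond formed in this step is the C–S bond.

C–S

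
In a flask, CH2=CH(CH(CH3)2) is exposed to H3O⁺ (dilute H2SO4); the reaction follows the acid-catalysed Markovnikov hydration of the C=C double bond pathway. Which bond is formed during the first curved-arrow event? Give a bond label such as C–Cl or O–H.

Step 1: Protonation of the alkene by H3O⁺: the π bond acts as the nucleophile and picks up H⁺, giving the more stable (Markovnikov) secondary carbocation. H2O is released.
The bond formed in this step is the C–H bond.

C–H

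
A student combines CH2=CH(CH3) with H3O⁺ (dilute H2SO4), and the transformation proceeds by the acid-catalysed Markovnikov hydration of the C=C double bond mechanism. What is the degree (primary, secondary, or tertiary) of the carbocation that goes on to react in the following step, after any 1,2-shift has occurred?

secondary

Step 1: Electrophilic addition begins with the π(C=C) electrons forming a bond to the proton of H3O⁺. Following Markovnikov's rule, the resulting cation is secondary. H2O is released.
No single 1,2-shift to an adjacent carbon would give a more-substituted cation, so no rearrangement occurs.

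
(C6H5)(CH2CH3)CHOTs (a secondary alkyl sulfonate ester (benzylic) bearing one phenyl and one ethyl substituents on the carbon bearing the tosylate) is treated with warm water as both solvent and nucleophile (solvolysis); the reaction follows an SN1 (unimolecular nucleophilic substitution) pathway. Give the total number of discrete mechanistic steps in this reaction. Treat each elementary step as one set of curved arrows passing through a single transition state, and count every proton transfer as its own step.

Step 1: Unassisted departure of TsO⁻ (taking the C–O bonding pair) generates a secondary carbocation.
(No 1,2-shift: no single shift to an adjacent carbon would give a more stable cation.)
Step 2: H2O donates an oxygen lone pair into the empty p orbital of the cation, giving a protonated alcohol (an oxonium ion).
Step 3: A second solvent molecule removes the proton on oxygen, giving the neutral alcohol product.
Total: 3 elementary steps.

3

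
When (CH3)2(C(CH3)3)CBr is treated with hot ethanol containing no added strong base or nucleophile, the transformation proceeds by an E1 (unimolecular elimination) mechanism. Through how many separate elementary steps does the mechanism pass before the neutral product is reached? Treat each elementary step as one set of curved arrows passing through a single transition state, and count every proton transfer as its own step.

Step 1: Rate-determining heterolysis of the C–Br bond gives Br⁻ and a tertiary carbocation.
(No 1,2-shift: no single shift to an adjacent carbon would give a more stable cation.)
Step 2: An ethanol molecule (solvent) deprotonates a β-carbon; as the C–H bond breaks, those electrons form the new alkene π bond.
Total: 2 elementary steps.

2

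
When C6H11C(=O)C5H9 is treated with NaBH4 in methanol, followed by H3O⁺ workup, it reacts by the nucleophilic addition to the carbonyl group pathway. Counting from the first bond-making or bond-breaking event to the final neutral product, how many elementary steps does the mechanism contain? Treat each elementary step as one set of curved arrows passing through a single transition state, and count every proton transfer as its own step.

2

Step 1: H⁻ (delivered from BH4⁻) attacks the sp² carbonyl carbon; the C=O π bond breaks and the electrons end up as a lone pair on the alkoxide oxygen of the tetrahedral intermediate.
Step 2: On H3O⁺ workup the alkoxide oxygen is protonated, giving an alcohol.
Total: 2 elementary steps.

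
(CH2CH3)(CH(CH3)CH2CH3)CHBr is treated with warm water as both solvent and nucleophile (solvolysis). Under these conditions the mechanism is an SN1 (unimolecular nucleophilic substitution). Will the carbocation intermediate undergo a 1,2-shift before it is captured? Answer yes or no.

The first-formed carbocation is secondary.
The adjacent sec-butyl carbon already bears 2 other carbon substituents and has a hydrogen to migrate; after a 1,2-hydride shift from that carbon the positive charge sits on a tertiary centre.
Tertiary is more stable than secondary, so the shift occurs.

yes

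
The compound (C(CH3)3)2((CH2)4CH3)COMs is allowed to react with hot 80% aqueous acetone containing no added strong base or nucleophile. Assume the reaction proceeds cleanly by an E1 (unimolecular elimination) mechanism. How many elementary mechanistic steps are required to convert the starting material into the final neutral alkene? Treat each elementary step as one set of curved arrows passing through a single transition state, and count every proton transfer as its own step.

Step 1: Ionisation: the C–O σ-bond cleaves heterolytically; both bonding electrons depart with MsO⁻, leaving a tertiary carbocation at the α-carbon.
(No 1,2-shift: no single shift to an adjacent carbon would give a more stable cation.)
Step 2: A water molecule (solvent) deprotonates a β-carbon; as the C–H bond breaks, those electrons form the new alkene π bond.
Total: 2 elementary steps.

2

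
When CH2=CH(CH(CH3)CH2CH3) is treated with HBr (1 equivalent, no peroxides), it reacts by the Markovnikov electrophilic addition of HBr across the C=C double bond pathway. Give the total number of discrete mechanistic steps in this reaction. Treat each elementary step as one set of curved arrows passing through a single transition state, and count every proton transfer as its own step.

Step 1: Protonation of the alkene by HBr: the π bond acts as the nucleophile and picks up H⁺, giving the more stable (Markovnikov) secondary carbocation. The H–Br bond breaks heterolytically, releasing Br⁻.
Step 2: A 1,2-hydride shift from the adjacent sec-butyl carbon moves the positive charge from the secondary centre to an adjacent carbon, generating a more stable tertiary carbocation.
Step 3: The Br⁻ anion donates a lone pair to the carbocation, forming the new C–Br σ-bond and giving the neutral alkyl halide.
Total: 3 elementary steps.

3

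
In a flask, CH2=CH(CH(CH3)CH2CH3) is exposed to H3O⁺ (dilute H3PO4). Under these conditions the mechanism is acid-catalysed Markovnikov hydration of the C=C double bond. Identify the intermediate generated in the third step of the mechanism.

Step 1: The π electrons of the C=C bond attack a proton of H3O⁺; Markovnikov addition places the new C–H on the less-substituted alkene carbon, so the positive charge ends up on the more-substituted carbon — a secondary carbocation. H2O is released.
Step 2: Carbocation rearrangement: a 1,2-hydride shift from the adjacent sec-butyl carbon converts the initially-formed secondary cation into the more stable tertiary cation.
Step 3: Water acts as the nucleophile: an oxygen lone pair bonds to the cationic carbon, giving an oxonium-ion intermediate.
After step 3 the species present is an oxonium ion.

oxonium ion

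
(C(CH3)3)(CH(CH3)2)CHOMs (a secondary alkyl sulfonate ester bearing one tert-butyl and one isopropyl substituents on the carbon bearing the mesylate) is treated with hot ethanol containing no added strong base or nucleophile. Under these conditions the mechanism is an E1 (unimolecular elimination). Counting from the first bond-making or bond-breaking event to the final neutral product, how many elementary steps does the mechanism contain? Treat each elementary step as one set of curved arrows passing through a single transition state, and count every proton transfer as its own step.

3

Step 1: The C–O bond breaks with both electrons going to the mesylate; MsO⁻ leaves and a secondary carbocation remains.
Step 2: A 1,2-hydride shift from the adjacent isopropyl carbon moves the positive charge from the secondary centre to an adjacent carbon, generating a more stable tertiary carbocation.
Step 3: An ethanol molecule (solvent) deprotonates a β-carbon; as the C–H bond breaks, those electrons form the new alkene π bond.
Total: 3 elementary steps.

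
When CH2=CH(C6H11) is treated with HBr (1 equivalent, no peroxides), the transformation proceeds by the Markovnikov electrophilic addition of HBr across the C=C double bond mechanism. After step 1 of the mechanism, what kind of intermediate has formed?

Step 1: The π electrons of the C=C bond attack a proton of HBr; Markovnikov addition places the new C–H on the less-substituted alkene carbon, so the positive charge ends up on the more-substituted carbon — a secondary carbocation. The H–Br bond breaks heterolytically, releasing Br⁻.
After step 1 the species present is a secondary carbocation.

secondary carbocation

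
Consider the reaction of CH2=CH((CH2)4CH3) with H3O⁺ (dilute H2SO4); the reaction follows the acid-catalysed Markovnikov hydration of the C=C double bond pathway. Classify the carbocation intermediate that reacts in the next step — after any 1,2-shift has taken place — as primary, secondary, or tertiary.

secondary

Step 1: Electrophilic addition begins with the π(C=C) electrons forming a bond to the proton of H3O⁺. Following Markovnikov's rule, the resulting cation is secondary. H2O is released.
No single 1,2-shift to an adjacent carbon would give a more-substituted cation, so no rearrangement occurs.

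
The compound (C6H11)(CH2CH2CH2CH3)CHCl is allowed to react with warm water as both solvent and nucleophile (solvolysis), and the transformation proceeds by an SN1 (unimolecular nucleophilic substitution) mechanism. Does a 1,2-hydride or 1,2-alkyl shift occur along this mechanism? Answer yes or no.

The first-formed carbocation is secondary.
The adjacent cyclohexyl carbon already bears 2 other carbon substituents and has a hydrogen to migrate; after a 1,2-hydride shift from that carbon the positive charge sits on a tertiary centre.
Tertiary is more stable than secondary, so the shift occurs.

yes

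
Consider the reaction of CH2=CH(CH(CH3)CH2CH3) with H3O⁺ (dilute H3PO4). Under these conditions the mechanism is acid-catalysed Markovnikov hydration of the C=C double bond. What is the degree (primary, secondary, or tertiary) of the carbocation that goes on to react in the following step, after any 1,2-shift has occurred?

Step 1: The π electrons of the C=C bond attack a proton of H3O⁺; Markovnikov addition places the new C–H on the less-substituted alkene carbon, so the positive charge ends up on the more-substituted carbon — a secondary carbocation. H2O is released.
Step 2: A 1,2-hydride shift from the adjacent sec-butyl carbon moves the positive charge from the secondary centre to an adjacent carbon, generating a more stable tertiary carbocation.
The cation rearranges from secondary to tertiary via a 1,2-hydride shift from the adjacent sec-butyl carbon; the tertiary cation is what reacts next.

tertiary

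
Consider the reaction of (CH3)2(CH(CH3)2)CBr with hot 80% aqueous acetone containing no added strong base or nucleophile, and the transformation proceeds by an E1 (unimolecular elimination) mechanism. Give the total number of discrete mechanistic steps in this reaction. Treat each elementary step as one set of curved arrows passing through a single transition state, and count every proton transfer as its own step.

2

Step 1: Unassisted departure of Br⁻ (taking the C–Br bonding pair) generates a tertiary carbocation.
(No 1,2-shift: no single shift to an adjacent carbon would give a more stable cation.)
Step 2: A water molecule (solvent) deprotonates a β-carbon; as the C–H bond breaks, those electrons form the new alkene π bond.
Total: 2 elementary steps.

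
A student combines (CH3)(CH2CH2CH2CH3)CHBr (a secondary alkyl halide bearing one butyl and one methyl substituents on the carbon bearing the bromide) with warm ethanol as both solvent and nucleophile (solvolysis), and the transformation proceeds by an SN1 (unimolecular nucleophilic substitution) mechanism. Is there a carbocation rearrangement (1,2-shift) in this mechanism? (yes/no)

The first-formed carbocation is secondary.
No single 1,2-shift to an adjacent carbon would produce a more-substituted cation than the one already present, so no rearrangement occurs.

no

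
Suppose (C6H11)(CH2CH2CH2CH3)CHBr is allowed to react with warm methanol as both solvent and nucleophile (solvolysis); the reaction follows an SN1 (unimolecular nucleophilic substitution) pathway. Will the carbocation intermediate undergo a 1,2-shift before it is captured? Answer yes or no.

The first-formed carbocation is secondary.
The adjacent cyclohexyl carbon already bears 2 other carbon substituents and has a hydrogen to migrate; after a 1,2-hydride shift from that carbon the positive charge sits on a tertiary centre.
Tertiary is more stable than secondary, so the shift occurs.

yes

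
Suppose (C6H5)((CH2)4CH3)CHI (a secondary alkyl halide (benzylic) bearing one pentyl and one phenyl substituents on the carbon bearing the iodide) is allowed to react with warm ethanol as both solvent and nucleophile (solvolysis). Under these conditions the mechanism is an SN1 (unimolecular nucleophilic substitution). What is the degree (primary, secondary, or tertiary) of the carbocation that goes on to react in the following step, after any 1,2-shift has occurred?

secondary

Step 1: Unassisted departure of I⁻ (taking the C–I bonding pair) generates a secondary carbocation.
No single 1,2-shift to an adjacent carbon would give a more-substituted cation, so no rearrangement occurs.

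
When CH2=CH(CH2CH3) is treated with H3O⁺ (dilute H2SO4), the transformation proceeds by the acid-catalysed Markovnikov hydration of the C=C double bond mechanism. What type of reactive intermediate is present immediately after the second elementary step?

Step 1: Electrophilic addition begins with the π(C=C) electrons forming a bond to the proton of H3O⁺. Following Markovnikov's rule, the resulting cation is secondary. H2O is released.
Step 2: Nucleophilic capture of the cation by H2O produces the protonated alcohol (an oxonium ion).
After step 2 the species present is an oxonium ion.

oxonium ion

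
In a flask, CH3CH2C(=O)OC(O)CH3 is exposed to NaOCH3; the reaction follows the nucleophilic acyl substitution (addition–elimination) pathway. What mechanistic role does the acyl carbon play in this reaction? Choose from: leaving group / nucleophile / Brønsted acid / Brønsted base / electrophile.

Step 1: A lone pair on the O of CH3O⁻ attacks the electrophilic acyl carbon; the π(C=O) electrons move onto oxygen, giving a tetrahedral intermediate.
The acyl carbon accepts an electron pair into an empty or π* orbital — it is the electrophile.

electrophile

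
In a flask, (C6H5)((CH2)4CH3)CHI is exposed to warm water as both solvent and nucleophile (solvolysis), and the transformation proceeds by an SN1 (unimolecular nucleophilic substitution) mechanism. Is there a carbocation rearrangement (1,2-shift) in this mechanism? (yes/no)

no

The first-formed carbocation is secondary.
No single 1,2-shift to an adjacent carbon would produce a more-substituted cation than the one already present, so no rearrangement occurs.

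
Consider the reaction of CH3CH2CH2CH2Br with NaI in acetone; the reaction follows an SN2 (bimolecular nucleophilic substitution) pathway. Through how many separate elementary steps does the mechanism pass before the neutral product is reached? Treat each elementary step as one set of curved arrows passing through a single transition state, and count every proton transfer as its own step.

Step 1: Backside attack by I⁻ on the carbon bearing the bromide: the new C–I bond forms as the C–Br bond breaks, with Walden inversion at carbon.
Total: 1 elementary step.

1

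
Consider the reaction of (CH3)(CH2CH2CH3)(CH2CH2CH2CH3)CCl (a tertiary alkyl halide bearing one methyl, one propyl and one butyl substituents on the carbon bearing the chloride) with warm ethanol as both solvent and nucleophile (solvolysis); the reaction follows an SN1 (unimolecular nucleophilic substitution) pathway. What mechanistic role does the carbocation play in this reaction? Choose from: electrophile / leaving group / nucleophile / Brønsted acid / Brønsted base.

electrophile

Step 2: A lone pair on the oxygen of CH3CH2OH attacks the carbocation, forming a new C–O σ-bond and an oxonium ion.
The carbocation accepts an electron pair into an empty or π* orbital — it is the electrophile.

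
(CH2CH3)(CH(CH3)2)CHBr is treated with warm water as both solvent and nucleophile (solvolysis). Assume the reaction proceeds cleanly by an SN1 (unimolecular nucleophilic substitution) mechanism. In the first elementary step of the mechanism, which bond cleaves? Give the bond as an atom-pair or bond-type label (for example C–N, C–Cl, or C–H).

Step 1: Rate-determining heterolysis of the C–Br bond gives Br⁻ and a secondary carbocation.
The bond broken in this step is the C–Br bond.

C–Br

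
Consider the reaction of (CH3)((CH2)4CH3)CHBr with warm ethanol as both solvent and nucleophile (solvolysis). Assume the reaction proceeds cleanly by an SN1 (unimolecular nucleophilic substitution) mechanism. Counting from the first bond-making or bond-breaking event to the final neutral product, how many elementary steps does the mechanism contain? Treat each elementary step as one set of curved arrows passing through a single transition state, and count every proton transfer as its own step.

3

Step 1: Ionisation: the C–Br σ-bond cleaves heterolytically; both bonding electrons depart with Br⁻, leaving a secondary carbocation at the α-carbon.
(No 1,2-shift: no single shift to an adjacent carbon would give a more stable cation.)
Step 2: A lone pair on the oxygen of CH3CH2OH attacks the carbocation, forming a new C–O σ-bond and an oxonium ion.
Step 3: A second solvent molecule removes the proton on oxygen, giving the neutral ether product.
Total: 3 elementary steps.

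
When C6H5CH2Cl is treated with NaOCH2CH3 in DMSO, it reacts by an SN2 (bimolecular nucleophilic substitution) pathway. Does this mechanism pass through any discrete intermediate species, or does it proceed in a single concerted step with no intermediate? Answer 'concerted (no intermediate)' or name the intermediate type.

CH3CH2O⁻ attacks the back face of the α-carbon while Cl⁻ departs with the C–Cl bonding pair — a single concerted displacement through a pentacoordinate transition state.
All bond changes occur in one transition state; no discrete intermediate is formed.

concerted (no intermediate)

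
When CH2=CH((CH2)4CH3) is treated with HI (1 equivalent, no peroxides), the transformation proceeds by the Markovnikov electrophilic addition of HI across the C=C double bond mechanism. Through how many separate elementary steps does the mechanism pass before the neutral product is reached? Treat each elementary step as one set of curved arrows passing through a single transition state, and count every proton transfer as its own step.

2

Step 1: Electrophilic addition begins with the π(C=C) electrons forming a bond to the proton of HI. Following Markovnikov's rule, the resulting cation is secondary. The H–I bond breaks heterolytically, releasing I⁻.
(No 1,2-shift: no single shift to an adjacent carbon would give a more stable cation.)
Step 2: Nucleophilic attack by I⁻ on the carbocation completes the addition, giving R–I.
Total: 2 elementary steps.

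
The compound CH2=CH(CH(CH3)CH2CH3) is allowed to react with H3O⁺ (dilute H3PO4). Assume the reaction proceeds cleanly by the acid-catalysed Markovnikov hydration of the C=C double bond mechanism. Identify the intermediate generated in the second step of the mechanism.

tertiary carbocation

Step 1: Protonation of the alkene by H3O⁺: the π bond acts as the nucleophile and picks up H⁺, giving the more stable (Markovnikov) secondary carbocation. H2O is released.
Step 2: A hydride (H with its bonding pair) migrates from the adjacent sec-butyl carbon to the cationic centre — a 1,2-hydride shift — upgrading the secondary cation to a tertiary one.
After step 2 the species present is a tertiary carbocation.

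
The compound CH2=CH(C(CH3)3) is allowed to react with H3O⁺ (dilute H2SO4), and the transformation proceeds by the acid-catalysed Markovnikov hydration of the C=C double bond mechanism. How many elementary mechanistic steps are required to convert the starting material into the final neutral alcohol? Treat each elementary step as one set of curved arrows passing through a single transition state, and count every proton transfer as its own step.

Step 1: Electrophilic addition begins with the π(C=C) electrons forming a bond to the proton of H3O⁺. Following Markovnikov's rule, the resulting cation is secondary. H2O is released.
Step 2: A 1,2-methyl shift from the adjacent tert-butyl carbon moves the positive charge from the secondary centre to an adjacent carbon, generating a more stable tertiary carbocation.
Step 3: Nucleophilic capture of the cation by H2O produces the protonated alcohol (an oxonium ion).
Step 4: Proton transfer from the O–H of the oxonium ion to H2O completes the catalytic cycle and yields the alcohol.
Total: 4 elementary steps.

4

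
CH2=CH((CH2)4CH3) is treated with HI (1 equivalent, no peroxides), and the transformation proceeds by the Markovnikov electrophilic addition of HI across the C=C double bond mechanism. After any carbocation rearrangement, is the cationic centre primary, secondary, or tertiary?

secondary

Step 1: Electrophilic addition begins with the π(C=C) electrons forming a bond to the proton of HI. Following Markovnikov's rule, the resulting cation is secondary. The H–I bond breaks heterolytically, releasing I⁻.
No single 1,2-shift to an adjacent carbon would give a more-substituted cation, so no rearrangement occurs.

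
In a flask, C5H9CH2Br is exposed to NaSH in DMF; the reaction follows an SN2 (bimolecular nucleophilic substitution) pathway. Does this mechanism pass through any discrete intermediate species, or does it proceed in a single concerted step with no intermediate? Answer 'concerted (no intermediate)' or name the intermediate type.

concerted (no intermediate)

The hydrosulfide nucleophile donates a lone pair from S to the α-carbon in a backside attack; simultaneously the C–Br σ-bond breaks and both of its electrons leave with Br⁻. One concerted step with inversion of configuration.
All bond changes occur in one transition state; no discrete intermediate is formed.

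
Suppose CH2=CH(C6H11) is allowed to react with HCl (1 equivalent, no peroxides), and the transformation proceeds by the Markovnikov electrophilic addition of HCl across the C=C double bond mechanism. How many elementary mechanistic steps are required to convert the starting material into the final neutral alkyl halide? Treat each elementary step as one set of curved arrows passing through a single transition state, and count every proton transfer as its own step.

3

Step 1: Protonation of the alkene by HCl: the π bond acts as the nucleophile and picks up H⁺, giving the more stable (Markovnikov) secondary carbocation. The H–Cl bond breaks heterolytically, releasing Cl⁻.
Step 2: A 1,2-hydride shift from the adjacent cyclohexyl carbon moves the positive charge from the secondary centre to an adjacent carbon, generating a more stable tertiary carbocation.
Step 3: The Cl⁻ anion donates a lone pair to the carbocation, forming the new C–Cl σ-bond and giving the neutral alkyl halide.
Total: 3 elementary steps.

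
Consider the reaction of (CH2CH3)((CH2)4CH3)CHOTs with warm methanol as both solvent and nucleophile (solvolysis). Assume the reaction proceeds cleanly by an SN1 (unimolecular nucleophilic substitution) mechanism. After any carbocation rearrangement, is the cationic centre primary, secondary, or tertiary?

secondary

Step 1: The C–O bond breaks with both electrons going to the tosylate; TsO⁻ leaves and a secondary carbocation remains.
No single 1,2-shift to an adjacent carbon would give a more-substituted cation, so no rearrangement occurs.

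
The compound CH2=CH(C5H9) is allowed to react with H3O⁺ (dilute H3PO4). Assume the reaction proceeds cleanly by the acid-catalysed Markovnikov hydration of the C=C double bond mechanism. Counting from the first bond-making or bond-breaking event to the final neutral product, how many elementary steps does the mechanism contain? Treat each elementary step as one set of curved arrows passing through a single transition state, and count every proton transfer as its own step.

Step 1: Electrophilic addition begins with the π(C=C) electrons forming a bond to the proton of H3O⁺. Following Markovnikov's rule, the resulting cation is secondary. H2O is released.
Step 2: Carbocation rearrangement: a 1,2-hydride shift from the adjacent cyclopentyl carbon converts the initially-formed secondary cation into the more stable tertiary cation.
Step 3: Water acts as the nucleophile: an oxygen lone pair bonds to the cationic carbon, giving an oxonium-ion intermediate.
Step 4: Deprotonation of the oxonium ion by a water molecule delivers the neutral alcohol and regenerates the acid catalyst.
Total: 4 elementary steps.

4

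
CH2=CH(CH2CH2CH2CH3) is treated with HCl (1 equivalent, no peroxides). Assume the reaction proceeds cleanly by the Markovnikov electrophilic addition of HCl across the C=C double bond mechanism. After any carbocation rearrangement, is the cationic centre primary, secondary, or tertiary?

secondary

Step 1: Electrophilic addition begins with the π(C=C) electrons forming a bond to the proton of HCl. Following Markovnikov's rule, the resulting cation is secondary. The H–Cl bond breaks heterolytically, releasing Cl⁻.
No single 1,2-shift to an adjacent carbon would give a more-substituted cation, so no rearrangement occurs.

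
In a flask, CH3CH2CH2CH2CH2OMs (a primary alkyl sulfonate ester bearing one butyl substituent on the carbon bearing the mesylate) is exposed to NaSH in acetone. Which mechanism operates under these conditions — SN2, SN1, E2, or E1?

SN2

Conditions: a primary substrate with a strong nucleophile in the polar aprotic solvent acetone.
These conditions are the textbook signature of the SN2 pathway.
An unhindered substrate with a strong nucleophile in a polar aprotic solvent favours one-step backside displacement.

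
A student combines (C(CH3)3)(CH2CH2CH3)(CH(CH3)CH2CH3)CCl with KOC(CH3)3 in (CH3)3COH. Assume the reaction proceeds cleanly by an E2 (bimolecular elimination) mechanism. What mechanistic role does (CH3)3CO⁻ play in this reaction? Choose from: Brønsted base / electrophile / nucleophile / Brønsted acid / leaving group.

Brønsted base

Step 1: The strong base (CH3)3CO⁻ removes a β-hydrogen; in the same concerted event the electrons of the breaking C–H bond form the new π(C=C) bond and the C–Cl σ-bond breaks, expelling Cl⁻. Anti-periplanar geometry; one transition state.
(CH3)3CO⁻ accepts a proton in a proton-transfer step — a Brønsted base.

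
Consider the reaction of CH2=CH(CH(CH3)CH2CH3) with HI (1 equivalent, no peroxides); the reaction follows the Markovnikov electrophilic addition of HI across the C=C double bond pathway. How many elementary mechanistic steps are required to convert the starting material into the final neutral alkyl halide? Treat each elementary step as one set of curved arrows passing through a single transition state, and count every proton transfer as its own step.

3

Step 1: Electrophilic addition begins with the π(C=C) electrons forming a bond to the proton of HI. Following Markovnikov's rule, the resulting cation is secondary. The H–I bond breaks heterolytically, releasing I⁻.
Step 2: A 1,2-hydride shift from the adjacent sec-butyl carbon moves the positive charge from the secondary centre to an adjacent carbon, generating a more stable tertiary carbocation.
Step 3: I⁻ captures the cation: a lone pair on I⁻ fills the empty p orbital, producing the alkyl halide product.
Total: 3 elementary steps.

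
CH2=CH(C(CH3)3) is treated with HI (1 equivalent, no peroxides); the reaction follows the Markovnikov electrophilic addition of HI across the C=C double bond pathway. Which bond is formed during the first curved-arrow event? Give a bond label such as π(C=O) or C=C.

Step 1: Electrophilic addition begins with the π(C=C) electrons forming a bond to the proton of HI. Following Markovnikov's rule, the resulting cation is secondary. The H–I bond breaks heterolytically, releasing I⁻.
The bond formed in this step is the C–H bond.

C–H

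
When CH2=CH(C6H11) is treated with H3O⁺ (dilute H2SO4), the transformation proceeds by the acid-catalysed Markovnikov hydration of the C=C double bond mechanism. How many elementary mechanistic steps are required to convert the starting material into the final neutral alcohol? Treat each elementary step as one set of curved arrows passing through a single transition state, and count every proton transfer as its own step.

Step 1: Electrophilic addition begins with the π(C=C) electrons forming a bond to the proton of H3O⁺. Following Markovnikov's rule, the resulting cation is secondary. H2O is released.
Step 2: Carbocation rearrangement: a 1,2-hydride shift from the adjacent cyclohexyl carbon converts the initially-formed secondary cation into the more stable tertiary cation.
Step 3: A lone pair on the oxygen of H2O attacks the carbocation, forming a C–O bond and an oxonium ion (a protonated alcohol).
Step 4: H2O removes a proton from the oxonium oxygen, regenerating H3O⁺ and giving the neutral alcohol.
Total: 4 elementary steps.

4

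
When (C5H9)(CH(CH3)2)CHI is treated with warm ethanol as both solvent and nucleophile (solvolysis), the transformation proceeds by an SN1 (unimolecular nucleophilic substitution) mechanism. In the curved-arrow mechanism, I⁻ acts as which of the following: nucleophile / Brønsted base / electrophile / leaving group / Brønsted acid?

Step 1: Unassisted departure of I⁻ (taking the C–I bonding pair) generates a secondary carbocation.
I⁻ departs with both electrons of the breaking σ-bond — that is the definition of a leaving group.

leaving group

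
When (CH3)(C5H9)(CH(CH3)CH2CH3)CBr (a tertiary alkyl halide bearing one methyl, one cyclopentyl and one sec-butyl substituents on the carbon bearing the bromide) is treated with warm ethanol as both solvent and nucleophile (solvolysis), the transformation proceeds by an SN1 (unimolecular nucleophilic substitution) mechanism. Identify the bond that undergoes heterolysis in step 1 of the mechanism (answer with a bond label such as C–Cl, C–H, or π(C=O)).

Step 1: The C–Br bond breaks with both electrons going to the bromide; Br⁻ leaves and a tertiary carbocation remains.
The bond broken in this step is the C–Br bond.

C–Br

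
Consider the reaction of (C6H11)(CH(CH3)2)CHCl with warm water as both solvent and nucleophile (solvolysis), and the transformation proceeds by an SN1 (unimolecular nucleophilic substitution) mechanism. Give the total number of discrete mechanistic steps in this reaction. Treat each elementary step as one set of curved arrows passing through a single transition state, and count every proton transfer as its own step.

Step 1: Rate-determining heterolysis of the C–Cl bond gives Cl⁻ and a secondary carbocation.
Step 2: A 1,2-hydride shift from the adjacent cyclohexyl carbon moves the positive charge from the secondary centre to an adjacent carbon, generating a more stable tertiary carbocation.
Step 3: Nucleophilic capture: the oxygen of H2O bonds to the cationic carbon, producing an oxonium-ion intermediate.
Step 4: A second solvent molecule removes the proton on oxygen, giving the neutral alcohol product.
Total: 4 elementary steps.

4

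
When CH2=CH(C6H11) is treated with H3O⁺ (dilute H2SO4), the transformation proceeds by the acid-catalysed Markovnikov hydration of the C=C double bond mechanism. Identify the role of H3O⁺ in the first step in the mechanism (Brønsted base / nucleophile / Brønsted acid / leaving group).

Step 1: The π electrons of the C=C bond attack a proton of H3O⁺; Markovnikov addition places the new C–H on the less-substituted alkene carbon, so the positive charge ends up on the more-substituted carbon — a secondary carbocation. H2O is released.
H3O⁺ in the first step donates a proton in a proton-transfer step — a Brønsted acid.

Brønsted acid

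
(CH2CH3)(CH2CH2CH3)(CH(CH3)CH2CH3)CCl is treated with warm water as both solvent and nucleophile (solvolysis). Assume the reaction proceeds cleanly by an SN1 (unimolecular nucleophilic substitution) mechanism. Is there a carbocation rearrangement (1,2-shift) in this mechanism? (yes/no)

no

The first-formed carbocation is tertiary.
No single 1,2-shift to an adjacent carbon would produce a more-substituted cation than the one already present, so no rearrangement occurs.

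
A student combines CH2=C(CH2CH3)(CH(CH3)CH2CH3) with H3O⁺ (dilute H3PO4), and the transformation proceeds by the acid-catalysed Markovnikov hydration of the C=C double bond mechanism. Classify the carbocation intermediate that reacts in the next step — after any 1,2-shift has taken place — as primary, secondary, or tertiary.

Step 1: Protonation of the alkene by H3O⁺: the π bond acts as the nucleophile and picks up H⁺, giving the more stable (Markovnikov) tertiary carbocation. H2O is released.
No single 1,2-shift to an adjacent carbon would give a more-substituted cation, so no rearrangement occurs.

tertiary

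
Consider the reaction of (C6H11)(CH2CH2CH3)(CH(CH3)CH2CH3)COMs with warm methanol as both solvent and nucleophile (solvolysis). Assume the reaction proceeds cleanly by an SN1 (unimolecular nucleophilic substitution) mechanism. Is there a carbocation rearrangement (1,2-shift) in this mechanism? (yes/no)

no

The first-formed carbocation is tertiary.
No single 1,2-shift to an adjacent carbon would produce a more-substituted cation than the one already present, so no rearrangement occurs.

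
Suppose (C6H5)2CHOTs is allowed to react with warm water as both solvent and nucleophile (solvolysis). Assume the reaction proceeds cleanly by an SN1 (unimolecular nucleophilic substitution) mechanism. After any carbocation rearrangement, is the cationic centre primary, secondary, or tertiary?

secondary

Step 1: Rate-determining heterolysis of the C–O bond gives TsO⁻ and a secondary carbocation.
No single 1,2-shift to an adjacent carbon would give a more-substituted cation, so no rearrangement occurs.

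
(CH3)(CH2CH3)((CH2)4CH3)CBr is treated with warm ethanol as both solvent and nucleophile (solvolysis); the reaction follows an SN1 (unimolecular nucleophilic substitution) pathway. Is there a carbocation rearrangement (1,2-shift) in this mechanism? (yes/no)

no

The first-formed carbocation is tertiary.
No single 1,2-shift to an adjacent carbon would produce a more-substituted cation than the one already present, so no rearrangement occurs.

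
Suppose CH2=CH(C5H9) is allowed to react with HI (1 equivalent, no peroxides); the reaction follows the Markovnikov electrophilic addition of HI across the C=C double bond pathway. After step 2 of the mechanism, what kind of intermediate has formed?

tertiary carbocation

Step 1: Protonation of the alkene by HI: the π bond acts as the nucleophile and picks up H⁺, giving the more stable (Markovnikov) secondary carbocation. The H–I bond breaks heterolytically, releasing I⁻.
Step 2: Carbocation rearrangement: a 1,2-hydride shift from the adjacent cyclopentyl carbon converts the initially-formed secondary cation into the more stable tertiary cation.
After step 2 the species present is a tertiary carbocation.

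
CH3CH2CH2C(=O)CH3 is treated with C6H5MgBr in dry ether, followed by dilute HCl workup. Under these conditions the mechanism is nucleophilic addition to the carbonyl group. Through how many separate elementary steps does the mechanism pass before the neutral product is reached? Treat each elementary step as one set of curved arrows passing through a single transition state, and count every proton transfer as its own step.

Step 1: A lone pair / filled orbital on the carbanion-like carbon of C6H5MgBr attacks the electrophilic carbonyl carbon; the π(C=O) electrons shift onto oxygen, producing a tetrahedral alkoxide intermediate.
Step 2: The alkoxide picks up a proton during dilute HCl workup to yield an alcohol.
Total: 2 elementary steps.

2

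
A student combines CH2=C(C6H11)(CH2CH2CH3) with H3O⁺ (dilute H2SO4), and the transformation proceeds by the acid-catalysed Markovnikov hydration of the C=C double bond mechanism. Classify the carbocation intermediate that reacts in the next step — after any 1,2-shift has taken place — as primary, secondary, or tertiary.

tertiary

Step 1: The π electrons of the C=C bond attack a proton of H3O⁺; Markovnikov addition places the new C–H on the less-substituted alkene carbon, so the positive charge ends up on the more-substituted carbon — a tertiary carbocation. H2O is released.
No single 1,2-shift to an adjacent carbon would give a more-substituted cation, so no rearrangement occurs.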